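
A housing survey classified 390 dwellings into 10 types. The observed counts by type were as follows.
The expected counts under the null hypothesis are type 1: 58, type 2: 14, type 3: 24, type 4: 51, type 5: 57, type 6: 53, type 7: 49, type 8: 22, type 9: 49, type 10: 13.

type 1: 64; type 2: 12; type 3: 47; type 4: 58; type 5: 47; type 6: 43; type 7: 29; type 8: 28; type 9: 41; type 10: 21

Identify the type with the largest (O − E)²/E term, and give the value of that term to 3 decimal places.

type 1: (64 − 58)²/58 = 36/58 = 0.6207
type 2: (12 − 14)²/14 = 4/14 = 0.2857
type 3: (47 − 24)²/24 = 529/24 = 22.0417
type 4: (58 − 51)²/51 = 49/51 = 0.9608
type 5: (47 − 57)²/57 = 100/57 = 1.7544
type 6: (43 − 53)²/53 = 100/53 = 1.8868
type 7: (29 − 49)²/49 = 400/49 = 8.1633
type 8: (28 − 22)²/22 = 36/22 = 1.6364
type 9: (41 − 49)²/49 = 64/49 = 1.3061
type 10: (21 − 13)²/13 = 64/13 = 4.9231
The largest term is for type 3: 22.042.

type 3, 22.042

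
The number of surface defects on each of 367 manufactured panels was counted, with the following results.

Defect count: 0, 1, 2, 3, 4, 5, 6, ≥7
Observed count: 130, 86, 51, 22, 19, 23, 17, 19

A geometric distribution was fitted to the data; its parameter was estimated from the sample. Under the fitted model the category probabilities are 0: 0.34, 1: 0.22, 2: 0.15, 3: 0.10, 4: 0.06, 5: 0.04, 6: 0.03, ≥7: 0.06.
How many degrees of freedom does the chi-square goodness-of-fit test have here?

There are k = 8 categories and 1 parameter estimated from the data, so df = 8 − 1 − 1 = 6.

6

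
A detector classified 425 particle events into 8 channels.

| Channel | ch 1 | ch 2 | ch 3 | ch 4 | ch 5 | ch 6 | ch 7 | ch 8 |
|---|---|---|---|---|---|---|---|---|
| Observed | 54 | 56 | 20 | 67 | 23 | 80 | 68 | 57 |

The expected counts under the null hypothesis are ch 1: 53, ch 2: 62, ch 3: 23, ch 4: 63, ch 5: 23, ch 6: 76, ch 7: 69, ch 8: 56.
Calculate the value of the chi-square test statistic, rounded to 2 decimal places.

1.49

cat         O        E   (O−E)²/E
ch 1       54       53      0.019
ch 2       56       62      0.581
ch 3       20       23      0.391
ch 4       67       63      0.254
ch 5       23       23      0.000
ch 6       80       76      0.211
ch 7       68       69      0.014
ch 8       57       56      0.018
Sum = 1.49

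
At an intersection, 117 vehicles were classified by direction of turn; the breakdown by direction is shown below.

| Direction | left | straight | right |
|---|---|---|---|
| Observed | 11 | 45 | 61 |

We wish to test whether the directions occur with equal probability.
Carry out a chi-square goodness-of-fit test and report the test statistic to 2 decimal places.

33.44

Under H₀ each category has probability 1/3, so each expected count is 117/3 = 39.
left: (11 − 39)²/39 = 784/39 = 20.103
straight: (45 − 39)²/39 = 36/39 = 0.923
right: (61 − 39)²/39 = 484/39 = 12.410
Sum = 33.44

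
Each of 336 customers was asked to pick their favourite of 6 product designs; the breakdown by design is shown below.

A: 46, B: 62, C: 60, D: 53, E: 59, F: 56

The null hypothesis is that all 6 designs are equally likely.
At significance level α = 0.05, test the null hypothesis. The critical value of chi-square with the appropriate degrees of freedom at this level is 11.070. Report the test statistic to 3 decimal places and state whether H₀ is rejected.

3.036; do not reject

Under H₀ each category has probability 1/6, so each expected count is 336/6 = 56.
χ² = (46−56)²/56 + (62−56)²/56 + (60−56)²/56 + (53−56)²/56 + (59−56)²/56 + (56−56)²/56
   = 1.7857 + 0.6429 + 0.2857 + 0.1607 + 0.1607 + 0.0000
Sum = 3.036
df = 5. Since 3.036 < 11.070, we do not reject H₀.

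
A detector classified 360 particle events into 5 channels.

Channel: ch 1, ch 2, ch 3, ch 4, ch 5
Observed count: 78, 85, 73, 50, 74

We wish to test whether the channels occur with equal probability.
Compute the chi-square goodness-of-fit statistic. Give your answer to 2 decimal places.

9.64

Under H₀ each category has probability 1/5, so each expected count is 360/5 = 72.
χ² = (78−72)²/72 + (85−72)²/72 + (73−72)²/72 + (50−72)²/72 + (74−72)²/72
   = 0.500 + 2.347 + 0.014 + 6.722 + 0.056
Sum = 9.64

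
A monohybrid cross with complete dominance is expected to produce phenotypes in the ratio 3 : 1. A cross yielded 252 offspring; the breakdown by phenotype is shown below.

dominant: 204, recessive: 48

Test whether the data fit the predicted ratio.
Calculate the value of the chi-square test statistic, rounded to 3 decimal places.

Ratio total = 4. Expected counts: 252×3/4 = 189, 252×1/4 = 63.
dominant: (204 − 189)²/189 = 225/189 = 1.1905
recessive: (48 − 63)²/63 = 225/63 = 3.5714
Sum = 4.762

4.762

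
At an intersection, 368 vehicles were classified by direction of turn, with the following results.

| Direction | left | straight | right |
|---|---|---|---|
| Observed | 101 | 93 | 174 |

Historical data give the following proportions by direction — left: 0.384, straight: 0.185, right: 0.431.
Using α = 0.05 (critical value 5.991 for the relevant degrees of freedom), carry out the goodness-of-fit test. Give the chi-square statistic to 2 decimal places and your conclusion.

22.12; reject

Expected counts E_i = n·p_i: 368×0.384 = 141.312, 368×0.185 = 68.08, 368×0.431 = 158.608.
χ² = (101−141.312)²/141.312 + (93−68.08)²/68.08 + (174−158.608)²/158.608
   = 11.500 + 9.122 + 1.494
Sum = 22.12
df = 2. Since 22.12 > 5.991, we reject H₀.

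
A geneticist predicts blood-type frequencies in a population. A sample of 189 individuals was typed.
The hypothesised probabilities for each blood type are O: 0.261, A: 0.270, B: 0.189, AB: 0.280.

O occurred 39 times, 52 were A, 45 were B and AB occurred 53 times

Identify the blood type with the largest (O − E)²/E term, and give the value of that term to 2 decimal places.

Expected counts E_i = n·p_i: 189×0.261 = 49.329, 189×0.270 = 51.03, 189×0.189 = 35.721, 189×0.280 = 52.92.
cat         O        E   (O−E)²/E
O          39   49.329      2.163
A          52    51.03      0.018
B          45   35.721      2.410
AB         53    52.92      0.000
The largest term is for B: 2.41.

B, 2.41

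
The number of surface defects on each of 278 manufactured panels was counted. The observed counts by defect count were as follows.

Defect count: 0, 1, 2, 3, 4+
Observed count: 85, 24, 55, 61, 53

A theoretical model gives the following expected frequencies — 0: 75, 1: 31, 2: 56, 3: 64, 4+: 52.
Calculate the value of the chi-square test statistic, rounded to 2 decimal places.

χ² = (85−75)²/75 + (24−31)²/31 + (55−56)²/56 + (61−64)²/64 + (53−52)²/52
   = 1.333 + 1.581 + 0.018 + 0.141 + 0.019
Sum = 3.09

3.09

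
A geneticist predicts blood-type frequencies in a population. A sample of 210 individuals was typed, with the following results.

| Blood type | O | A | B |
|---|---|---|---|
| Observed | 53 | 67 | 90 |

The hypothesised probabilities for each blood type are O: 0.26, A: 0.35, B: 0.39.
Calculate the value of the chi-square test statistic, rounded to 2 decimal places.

Expected counts E_i = n·p_i: 210×0.26 = 54.6, 210×0.35 = 73.5, 210×0.39 = 81.9.
χ² = (53−54.6)²/54.6 + (67−73.5)²/73.5 + (90−81.9)²/81.9
   = 0.047 + 0.575 + 0.801
Sum = 1.42

1.42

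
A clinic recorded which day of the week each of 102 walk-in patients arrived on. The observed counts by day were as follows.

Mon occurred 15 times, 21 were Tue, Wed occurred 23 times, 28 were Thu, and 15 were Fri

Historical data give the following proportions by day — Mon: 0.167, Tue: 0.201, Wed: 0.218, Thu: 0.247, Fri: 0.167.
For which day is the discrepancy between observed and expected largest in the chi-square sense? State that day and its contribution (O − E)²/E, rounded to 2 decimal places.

Thu, 0.31

Expected counts E_i = n·p_i: 102×0.167 = 17.034, 102×0.201 = 20.502, 102×0.218 = 22.236, 102×0.247 = 25.194, 102×0.167 = 17.034.
Mon: (15 − 17.034)²/17.034 = 4.137156/17.034 = 0.243
Tue: (21 − 20.502)²/20.502 = 0.248004/20.502 = 0.012
Wed: (23 − 22.236)²/22.236 = 0.583696/22.236 = 0.026
Thu: (28 − 25.194)²/25.194 = 7.873636/25.194 = 0.313
Fri: (15 − 17.034)²/17.034 = 4.137156/17.034 = 0.243
The largest term is for Thu: 0.31.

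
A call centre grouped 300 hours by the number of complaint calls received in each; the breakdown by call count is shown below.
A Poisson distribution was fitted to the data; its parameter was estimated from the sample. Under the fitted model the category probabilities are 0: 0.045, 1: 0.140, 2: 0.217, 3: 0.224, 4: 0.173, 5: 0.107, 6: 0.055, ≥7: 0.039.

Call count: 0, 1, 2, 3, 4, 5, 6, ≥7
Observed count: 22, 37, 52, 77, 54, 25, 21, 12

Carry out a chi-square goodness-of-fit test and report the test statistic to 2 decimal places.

12.90

Expected counts E_i = n·p_i: 300×0.045 = 13.5, 300×0.140 = 42, 300×0.217 = 65.1, 300×0.224 = 67.2, 300×0.173 = 51.9, 300×0.107 = 32.1, 300×0.055 = 16.5, 300×0.039 = 11.7.
0: (22 − 13.5)²/13.5 = 72.25/13.5 = 5.352
1: (37 − 42)²/42 = 25/42 = 0.595
2: (52 − 65.1)²/65.1 = 171.61/65.1 = 2.636
3: (77 − 67.2)²/67.2 = 96.04/67.2 = 1.429
4: (54 − 51.9)²/51.9 = 4.41/51.9 = 0.085
5: (25 − 32.1)²/32.1 = 50.41/32.1 = 1.570
6: (21 − 16.5)²/16.5 = 20.25/16.5 = 1.227
≥7: (12 − 11.7)²/11.7 = 0.09/11.7 = 0.008
Sum = 12.90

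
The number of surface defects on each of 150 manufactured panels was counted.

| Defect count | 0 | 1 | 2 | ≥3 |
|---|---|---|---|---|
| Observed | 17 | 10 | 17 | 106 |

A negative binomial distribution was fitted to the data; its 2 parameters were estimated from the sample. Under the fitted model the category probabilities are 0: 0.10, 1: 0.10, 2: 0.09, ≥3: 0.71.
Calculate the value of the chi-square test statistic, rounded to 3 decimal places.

2.843

Expected counts E_i = n·p_i: 150×0.10 = 15, 150×0.10 = 15, 150×0.09 = 13.5, 150×0.71 = 106.5.
cat         O        E   (O−E)²/E
0          17       15     0.2667
1          10       15     1.6667
2          17     13.5     0.9074
≥3        106    106.5     0.0023
Sum = 2.843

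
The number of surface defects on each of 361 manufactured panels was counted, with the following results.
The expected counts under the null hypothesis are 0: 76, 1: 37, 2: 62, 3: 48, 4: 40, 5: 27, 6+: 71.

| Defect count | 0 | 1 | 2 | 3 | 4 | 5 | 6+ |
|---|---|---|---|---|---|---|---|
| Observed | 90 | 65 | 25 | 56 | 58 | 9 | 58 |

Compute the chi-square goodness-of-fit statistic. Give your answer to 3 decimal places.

χ² = (90−76)²/76 + (65−37)²/37 + (25−62)²/62 + (56−48)²/48 + (58−40)²/40 + (9−27)²/27 + (58−71)²/71
   = 2.5789 + 21.1892 + 22.0806 + 1.3333 + 8.1000 + 12.0000 + 2.3803
Sum = 69.662

69.662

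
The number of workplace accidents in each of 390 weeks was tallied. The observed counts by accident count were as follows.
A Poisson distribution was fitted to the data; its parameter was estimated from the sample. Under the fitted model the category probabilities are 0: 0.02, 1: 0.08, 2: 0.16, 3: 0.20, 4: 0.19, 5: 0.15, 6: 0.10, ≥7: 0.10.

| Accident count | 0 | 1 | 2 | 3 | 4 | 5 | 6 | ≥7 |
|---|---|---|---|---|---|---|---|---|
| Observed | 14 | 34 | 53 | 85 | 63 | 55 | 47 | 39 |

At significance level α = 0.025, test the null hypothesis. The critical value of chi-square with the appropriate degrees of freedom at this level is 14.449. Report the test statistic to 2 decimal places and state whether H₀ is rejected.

Expected counts E_i = n·p_i: 390×0.02 = 7.8, 390×0.08 = 31.2, 390×0.16 = 62.4, 390×0.20 = 78, 390×0.19 = 74.1, 390×0.15 = 58.5, 390×0.10 = 39, 390×0.10 = 39.
χ² = (14−7.8)²/7.8 + (34−31.2)²/31.2 + (53−62.4)²/62.4 + (85−78)²/78 + (63−74.1)²/74.1 + (55−58.5)²/58.5 + (47−39)²/39 + (39−39)²/39
   = 4.928 + 0.251 + 1.416 + 0.628 + 1.663 + 0.209 + 1.641 + 0.000
Sum = 10.74
df = 6. Since 10.74 < 14.449, we do not reject H₀.

10.74; do not reject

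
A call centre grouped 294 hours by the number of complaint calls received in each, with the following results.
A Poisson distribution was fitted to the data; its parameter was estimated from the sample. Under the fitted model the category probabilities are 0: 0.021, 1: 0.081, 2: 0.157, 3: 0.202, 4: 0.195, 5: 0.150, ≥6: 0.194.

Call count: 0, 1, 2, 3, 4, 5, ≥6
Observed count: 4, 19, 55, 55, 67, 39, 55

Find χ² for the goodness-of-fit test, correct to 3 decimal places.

6.050

Expected counts E_i = n·p_i: 294×0.021 = 6.174, 294×0.081 = 23.814, 294×0.157 = 46.158, 294×0.202 = 59.388, 294×0.195 = 57.33, 294×0.150 = 44.1, 294×0.194 = 57.036.
0: (4 − 6.174)²/6.174 = 4.726276/6.174 = 0.7655
1: (19 − 23.814)²/23.814 = 23.174596/23.814 = 0.9732
2: (55 − 46.158)²/46.158 = 78.180964/46.158 = 1.6938
3: (55 − 59.388)²/59.388 = 19.254544/59.388 = 0.3242
4: (67 − 57.33)²/57.33 = 93.5089/57.33 = 1.6311
5: (39 − 44.1)²/44.1 = 26.01/44.1 = 0.5898
≥6: (55 − 57.036)²/57.036 = 4.145296/57.036 = 0.0727
Sum = 6.050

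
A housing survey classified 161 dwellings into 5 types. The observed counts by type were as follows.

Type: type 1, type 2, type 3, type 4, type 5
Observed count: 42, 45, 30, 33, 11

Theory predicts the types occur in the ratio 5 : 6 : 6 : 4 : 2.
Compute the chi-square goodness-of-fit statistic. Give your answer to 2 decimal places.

6.58

Ratio total = 23. Expected counts: 161×5/23 = 35, 161×6/23 = 42, 161×6/23 = 42, 161×4/23 = 28, 161×2/23 = 14.
χ² = (42−35)²/35 + (45−42)²/42 + (30−42)²/42 + (33−28)²/28 + (11−14)²/14
   = 1.400 + 0.214 + 3.429 + 0.893 + 0.643
Sum = 6.58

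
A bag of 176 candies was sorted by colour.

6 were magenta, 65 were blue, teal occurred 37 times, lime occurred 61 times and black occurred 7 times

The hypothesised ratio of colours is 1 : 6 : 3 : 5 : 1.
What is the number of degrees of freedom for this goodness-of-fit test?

There are k = 5 categories and no parameters were estimated from the data, so df = 5 − 1 = 4.

4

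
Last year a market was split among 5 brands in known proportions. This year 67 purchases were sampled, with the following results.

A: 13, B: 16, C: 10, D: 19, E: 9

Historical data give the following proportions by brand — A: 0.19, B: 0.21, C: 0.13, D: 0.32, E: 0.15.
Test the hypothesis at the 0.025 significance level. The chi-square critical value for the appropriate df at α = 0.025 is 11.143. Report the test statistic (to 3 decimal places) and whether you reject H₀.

0.849; do not reject

Expected counts E_i = n·p_i: 67×0.19 = 12.73, 67×0.21 = 14.07, 67×0.13 = 8.71, 67×0.32 = 21.44, 67×0.15 = 10.05.
cat         O        E   (O−E)²/E
A          13    12.73     0.0057
B          16    14.07     0.2647
C          10     8.71     0.1911
D          19    21.44     0.2777
E           9    10.05     0.1097
Sum = 0.849
df = 4. Since 0.849 < 11.143, we do not reject H₀.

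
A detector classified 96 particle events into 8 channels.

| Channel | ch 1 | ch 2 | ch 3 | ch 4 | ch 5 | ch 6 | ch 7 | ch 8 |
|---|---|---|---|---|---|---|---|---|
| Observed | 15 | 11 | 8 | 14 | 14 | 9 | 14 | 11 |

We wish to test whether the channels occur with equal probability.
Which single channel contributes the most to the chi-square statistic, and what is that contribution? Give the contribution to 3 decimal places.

ch 3, 1.333

Under H₀ each category has probability 1/8, so each expected count is 96/8 = 12.
χ² = (15−12)²/12 + (11−12)²/12 + (8−12)²/12 + (14−12)²/12 + (14−12)²/12 + (9−12)²/12 + (14−12)²/12 + (11−12)²/12
   = 0.7500 + 0.0833 + 1.3333 + 0.3333 + 0.3333 + 0.7500 + 0.3333 + 0.0833
The largest term is for ch 3: 1.333.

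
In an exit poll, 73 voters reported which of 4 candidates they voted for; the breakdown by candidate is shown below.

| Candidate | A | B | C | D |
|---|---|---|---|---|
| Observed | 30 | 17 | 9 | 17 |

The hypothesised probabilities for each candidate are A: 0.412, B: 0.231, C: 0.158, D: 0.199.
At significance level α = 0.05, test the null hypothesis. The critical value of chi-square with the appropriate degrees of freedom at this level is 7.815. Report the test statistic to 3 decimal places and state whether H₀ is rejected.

0.979; do not reject

Expected counts E_i = n·p_i: 73×0.412 = 30.076, 73×0.231 = 16.863, 73×0.158 = 11.534, 73×0.199 = 14.527.
cat         O        E   (O−E)²/E
A          30   30.076     0.0002
B          17   16.863     0.0011
C           9   11.534     0.5567
D          17   14.527     0.4210
Sum = 0.979
df = 3. Since 0.979 < 7.815, we do not reject H₀.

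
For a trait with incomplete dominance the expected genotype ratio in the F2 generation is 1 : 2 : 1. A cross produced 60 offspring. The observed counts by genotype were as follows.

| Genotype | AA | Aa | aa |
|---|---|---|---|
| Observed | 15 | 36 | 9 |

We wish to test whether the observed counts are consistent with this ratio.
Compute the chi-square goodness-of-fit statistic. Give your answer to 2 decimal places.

Ratio total = 4. Expected counts: 60×1/4 = 15, 60×2/4 = 30, 60×1/4 = 15.
cat         O        E   (O−E)²/E
AA         15       15      0.000
Aa         36       30      1.200
aa          9       15      2.400
Sum = 3.60

3.60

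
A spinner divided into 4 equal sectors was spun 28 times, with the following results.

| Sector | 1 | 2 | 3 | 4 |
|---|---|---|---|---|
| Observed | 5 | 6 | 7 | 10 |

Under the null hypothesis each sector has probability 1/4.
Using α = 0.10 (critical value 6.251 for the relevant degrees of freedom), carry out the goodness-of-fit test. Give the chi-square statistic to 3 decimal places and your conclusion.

2.000; do not reject

Expected count for each of the 4 categories: 28/4 = 7.
χ² = (5−7)²/7 + (6−7)²/7 + (7−7)²/7 + (10−7)²/7
   = 0.5714 + 0.1429 + 0.0000 + 1.2857
Sum = 2.000
df = 3. Since 2.000 < 6.251, we do not reject H₀.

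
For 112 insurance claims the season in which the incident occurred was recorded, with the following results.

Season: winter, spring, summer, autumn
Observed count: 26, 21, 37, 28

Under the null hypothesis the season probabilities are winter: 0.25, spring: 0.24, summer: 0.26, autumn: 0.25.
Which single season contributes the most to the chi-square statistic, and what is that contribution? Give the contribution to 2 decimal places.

Expected counts E_i = n·p_i: 112×0.25 = 28, 112×0.24 = 26.88, 112×0.26 = 29.12, 112×0.25 = 28.
χ² = (26−28)²/28 + (21−26.88)²/26.88 + (37−29.12)²/29.12 + (28−28)²/28
   = 0.143 + 1.286 + 2.132 + 0.000
The largest term is for summer: 2.13.

summer, 2.13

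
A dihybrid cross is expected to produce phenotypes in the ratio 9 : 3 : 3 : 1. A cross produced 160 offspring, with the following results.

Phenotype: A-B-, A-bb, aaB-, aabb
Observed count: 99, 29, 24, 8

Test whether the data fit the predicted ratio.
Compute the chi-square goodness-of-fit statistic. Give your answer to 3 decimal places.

2.533

Ratio total = 16. Expected counts: 160×9/16 = 90, 160×3/16 = 30, 160×3/16 = 30, 160×1/16 = 10.
cat         O        E   (O−E)²/E
A-B-       99       90     0.9000
A-bb       29       30     0.0333
aaB-       24       30     1.2000
aabb        8       10     0.4000
Sum = 2.533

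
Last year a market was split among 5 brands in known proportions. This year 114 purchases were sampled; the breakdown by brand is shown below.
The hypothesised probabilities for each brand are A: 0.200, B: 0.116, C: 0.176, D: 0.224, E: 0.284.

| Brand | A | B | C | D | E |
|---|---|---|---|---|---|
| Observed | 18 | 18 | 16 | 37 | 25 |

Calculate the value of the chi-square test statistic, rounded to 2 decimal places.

10.39

Expected counts E_i = n·p_i: 114×0.200 = 22.8, 114×0.116 = 13.224, 114×0.176 = 20.064, 114×0.224 = 25.536, 114×0.284 = 32.376.
cat         O        E   (O−E)²/E
A          18     22.8      1.011
B          18   13.224      1.725
C          16   20.064      0.823
D          37   25.536      5.147
E          25   32.376      1.680
Sum = 10.39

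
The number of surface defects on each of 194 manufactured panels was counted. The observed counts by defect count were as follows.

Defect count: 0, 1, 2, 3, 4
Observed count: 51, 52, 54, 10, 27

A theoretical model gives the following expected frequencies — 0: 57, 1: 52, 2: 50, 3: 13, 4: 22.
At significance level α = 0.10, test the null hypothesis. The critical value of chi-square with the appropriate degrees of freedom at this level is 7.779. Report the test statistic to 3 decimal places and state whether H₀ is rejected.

2.780; do not reject

0: (51 − 57)²/57 = 36/57 = 0.6316
1: (52 − 52)²/52 = 0/52 = 0.0000
2: (54 − 50)²/50 = 16/50 = 0.3200
3: (10 − 13)²/13 = 9/13 = 0.6923
4: (27 − 22)²/22 = 25/22 = 1.1364
Sum = 2.780
df = 4. Since 2.780 < 7.779, we do not reject H₀.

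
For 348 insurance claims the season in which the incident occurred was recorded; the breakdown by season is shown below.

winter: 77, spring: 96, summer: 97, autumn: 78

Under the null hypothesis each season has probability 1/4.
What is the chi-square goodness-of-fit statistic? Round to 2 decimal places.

4.16

Expected count for each of the 4 categories: 348/4 = 87.
χ² = (77−87)²/87 + (96−87)²/87 + (97−87)²/87 + (78−87)²/87
   = 1.149 + 0.931 + 1.149 + 0.931
Sum = 4.16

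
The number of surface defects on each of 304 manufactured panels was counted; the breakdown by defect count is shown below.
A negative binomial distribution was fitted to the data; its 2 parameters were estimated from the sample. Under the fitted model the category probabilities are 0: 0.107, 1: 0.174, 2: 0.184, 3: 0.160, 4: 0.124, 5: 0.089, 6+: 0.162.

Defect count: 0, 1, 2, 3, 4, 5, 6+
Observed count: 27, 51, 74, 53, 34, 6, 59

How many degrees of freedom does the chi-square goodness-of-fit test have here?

There are k = 7 categories and 2 parameters estimated from the data, so df = 7 − 1 − 2 = 4.

4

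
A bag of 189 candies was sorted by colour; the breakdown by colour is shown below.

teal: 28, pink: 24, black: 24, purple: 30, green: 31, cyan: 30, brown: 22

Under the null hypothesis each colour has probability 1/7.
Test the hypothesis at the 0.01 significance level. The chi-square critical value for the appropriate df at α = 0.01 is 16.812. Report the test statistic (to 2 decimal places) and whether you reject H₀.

Expected count for each of the 7 categories: 189/7 = 27.
χ² = (28−27)²/27 + (24−27)²/27 + (24−27)²/27 + (30−27)²/27 + (31−27)²/27 + (30−27)²/27 + (22−27)²/27
   = 0.037 + 0.333 + 0.333 + 0.333 + 0.593 + 0.333 + 0.926
Sum = 2.89
df = 6. Since 2.89 < 16.812, we do not reject H₀.

2.89; do not reject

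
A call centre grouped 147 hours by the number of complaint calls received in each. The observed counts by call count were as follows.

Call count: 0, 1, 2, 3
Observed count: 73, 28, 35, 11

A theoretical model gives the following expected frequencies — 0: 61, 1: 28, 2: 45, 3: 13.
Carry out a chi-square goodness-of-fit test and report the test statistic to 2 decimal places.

4.89

cat         O        E   (O−E)²/E
0          73       61      2.361
1          28       28      0.000
2          35       45      2.222
3          11       13      0.308
Sum = 4.89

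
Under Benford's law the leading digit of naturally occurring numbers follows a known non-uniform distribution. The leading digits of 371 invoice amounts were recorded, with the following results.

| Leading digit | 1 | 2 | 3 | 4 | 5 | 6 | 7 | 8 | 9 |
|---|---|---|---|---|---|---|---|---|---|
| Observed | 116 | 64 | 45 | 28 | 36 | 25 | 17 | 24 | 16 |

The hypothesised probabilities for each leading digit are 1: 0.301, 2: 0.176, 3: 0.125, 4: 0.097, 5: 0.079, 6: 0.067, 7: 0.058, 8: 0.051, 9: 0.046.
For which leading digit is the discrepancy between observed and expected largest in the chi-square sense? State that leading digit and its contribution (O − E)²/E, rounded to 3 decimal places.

Expected counts E_i = n·p_i: 371×0.301 = 111.671, 371×0.176 = 65.296, 371×0.125 = 46.375, 371×0.097 = 35.987, 371×0.079 = 29.309, 371×0.067 = 24.857, 371×0.058 = 21.518, 371×0.051 = 18.921, 371×0.046 = 17.066.
1: (116 − 111.671)²/111.671 = 18.740241/111.671 = 0.1678
2: (64 − 65.296)²/65.296 = 1.679616/65.296 = 0.0257
3: (45 − 46.375)²/46.375 = 1.890625/46.375 = 0.0408
4: (28 − 35.987)²/35.987 = 63.792169/35.987 = 1.7726
5: (36 − 29.309)²/29.309 = 44.769481/29.309 = 1.5275
6: (25 − 24.857)²/24.857 = 0.020449/24.857 = 0.0008
7: (17 − 21.518)²/21.518 = 20.412324/21.518 = 0.9486
8: (24 − 18.921)²/18.921 = 25.796241/18.921 = 1.3634
9: (16 − 17.066)²/17.066 = 1.136356/17.066 = 0.0666
The largest term is for 4: 1.773.

4, 1.773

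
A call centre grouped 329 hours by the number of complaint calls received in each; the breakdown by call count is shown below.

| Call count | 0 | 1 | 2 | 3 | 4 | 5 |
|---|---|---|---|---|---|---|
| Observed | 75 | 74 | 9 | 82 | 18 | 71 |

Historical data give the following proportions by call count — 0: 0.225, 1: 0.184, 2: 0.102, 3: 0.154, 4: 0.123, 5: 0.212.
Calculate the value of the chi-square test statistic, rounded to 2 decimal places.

52.85

Expected counts E_i = n·p_i: 329×0.225 = 74.025, 329×0.184 = 60.536, 329×0.102 = 33.558, 329×0.154 = 50.666, 329×0.123 = 40.467, 329×0.212 = 69.748.
cat         O        E   (O−E)²/E
0          75   74.025      0.013
1          74   60.536      2.995
2           9   33.558     17.972
3          82   50.666     19.378
4          18   40.467     12.474
5          71   69.748      0.022
Sum = 52.85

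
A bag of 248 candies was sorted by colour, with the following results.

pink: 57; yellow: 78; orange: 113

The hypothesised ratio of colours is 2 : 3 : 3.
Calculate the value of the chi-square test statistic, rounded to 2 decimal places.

7.12

Ratio total = 8. Expected counts: 248×2/8 = 62, 248×3/8 = 93, 248×3/8 = 93.
pink: (57 − 62)²/62 = 25/62 = 0.403
yellow: (78 − 93)²/93 = 225/93 = 2.419
orange: (113 − 93)²/93 = 400/93 = 4.301
Sum = 7.12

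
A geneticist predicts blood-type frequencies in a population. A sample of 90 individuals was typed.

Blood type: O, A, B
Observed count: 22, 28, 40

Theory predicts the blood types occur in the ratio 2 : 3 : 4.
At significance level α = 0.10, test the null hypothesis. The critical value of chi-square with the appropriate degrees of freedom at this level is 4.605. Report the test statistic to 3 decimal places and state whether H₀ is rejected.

0.333; do not reject

Ratio total = 9. Expected counts: 90×2/9 = 20, 90×3/9 = 30, 90×4/9 = 40.
O: (22 − 20)²/20 = 4/20 = 0.2000
A: (28 − 30)²/30 = 4/30 = 0.1333
B: (40 − 40)²/40 = 0/40 = 0.0000
Sum = 0.333
df = 2. Since 0.333 < 4.605, we do not reject H₀.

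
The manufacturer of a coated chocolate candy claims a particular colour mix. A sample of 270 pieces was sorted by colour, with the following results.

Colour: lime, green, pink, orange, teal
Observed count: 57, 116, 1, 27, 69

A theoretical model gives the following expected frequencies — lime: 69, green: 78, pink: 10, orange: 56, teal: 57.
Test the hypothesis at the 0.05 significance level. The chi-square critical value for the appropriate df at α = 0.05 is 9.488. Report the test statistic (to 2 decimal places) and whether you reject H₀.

46.24; reject

lime: (57 − 69)²/69 = 144/69 = 2.087
green: (116 − 78)²/78 = 1444/78 = 18.513
pink: (1 − 10)²/10 = 81/10 = 8.100
orange: (27 − 56)²/56 = 841/56 = 15.018
teal: (69 − 57)²/57 = 144/57 = 2.526
Sum = 46.24
df = 4. Since 46.24 > 9.488, we reject H₀.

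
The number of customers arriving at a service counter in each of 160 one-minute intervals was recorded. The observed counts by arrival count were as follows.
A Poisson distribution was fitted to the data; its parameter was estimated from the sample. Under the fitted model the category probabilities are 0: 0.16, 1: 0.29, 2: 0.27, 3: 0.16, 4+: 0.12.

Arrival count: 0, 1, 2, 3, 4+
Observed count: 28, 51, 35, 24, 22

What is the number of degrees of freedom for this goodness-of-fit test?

3

There are k = 5 categories and 1 parameter estimated from the data, so df = 5 − 1 − 1 = 3.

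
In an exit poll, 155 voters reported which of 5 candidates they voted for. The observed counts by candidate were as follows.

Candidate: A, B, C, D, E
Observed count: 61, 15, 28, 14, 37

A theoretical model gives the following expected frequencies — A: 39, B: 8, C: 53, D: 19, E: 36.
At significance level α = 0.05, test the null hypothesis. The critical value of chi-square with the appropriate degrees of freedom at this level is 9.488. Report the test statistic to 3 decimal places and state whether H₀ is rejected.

31.671; reject

cat         O        E   (O−E)²/E
A          61       39    12.4103
B          15        8     6.1250
C          28       53    11.7925
D          14       19     1.3158
E          37       36     0.0278
Sum = 31.671
df = 4. Since 31.671 > 9.488, we reject H₀.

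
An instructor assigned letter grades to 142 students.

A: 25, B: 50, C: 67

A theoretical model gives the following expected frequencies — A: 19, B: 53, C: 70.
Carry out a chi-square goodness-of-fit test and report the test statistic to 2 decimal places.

A: (25 − 19)²/19 = 36/19 = 1.895
B: (50 − 53)²/53 = 9/53 = 0.170
C: (67 − 70)²/70 = 9/70 = 0.129
Sum = 2.19

2.19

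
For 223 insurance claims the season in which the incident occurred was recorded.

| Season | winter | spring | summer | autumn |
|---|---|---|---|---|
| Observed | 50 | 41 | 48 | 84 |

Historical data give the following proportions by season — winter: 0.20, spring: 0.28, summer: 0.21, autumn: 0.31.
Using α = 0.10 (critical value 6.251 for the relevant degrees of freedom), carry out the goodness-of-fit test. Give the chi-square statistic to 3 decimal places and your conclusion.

11.243; reject

Expected counts E_i = n·p_i: 223×0.20 = 44.6, 223×0.28 = 62.44, 223×0.21 = 46.83, 223×0.31 = 69.13.
cat         O        E   (O−E)²/E
winter     50     44.6     0.6538
spring     41    62.44     7.3618
summer     48    46.83     0.0292
autumn     84    69.13     3.1986
Sum = 11.243
df = 3. Since 11.243 > 6.251, we reject H₀.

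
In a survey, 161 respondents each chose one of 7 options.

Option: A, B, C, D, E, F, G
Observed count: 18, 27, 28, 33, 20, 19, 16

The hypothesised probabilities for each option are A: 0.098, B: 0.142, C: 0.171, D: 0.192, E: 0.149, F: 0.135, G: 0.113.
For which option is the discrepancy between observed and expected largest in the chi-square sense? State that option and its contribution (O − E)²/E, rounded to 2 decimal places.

B, 0.75

Expected counts E_i = n·p_i: 161×0.098 = 15.778, 161×0.142 = 22.862, 161×0.171 = 27.531, 161×0.192 = 30.912, 161×0.149 = 23.989, 161×0.135 = 21.735, 161×0.113 = 18.193.
χ² = (18−15.778)²/15.778 + (27−22.862)²/22.862 + (28−27.531)²/27.531 + (33−30.912)²/30.912 + (20−23.989)²/23.989 + (19−21.735)²/21.735 + (16−18.193)²/18.193
   = 0.313 + 0.749 + 0.008 + 0.141 + 0.663 + 0.344 + 0.264
The largest term is for B: 0.75.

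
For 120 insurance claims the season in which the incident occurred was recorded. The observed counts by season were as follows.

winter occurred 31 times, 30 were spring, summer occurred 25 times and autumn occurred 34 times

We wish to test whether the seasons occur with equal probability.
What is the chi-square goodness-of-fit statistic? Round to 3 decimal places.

Under H₀ each category has probability 1/4, so each expected count is 120/4 = 30.
χ² = (31−30)²/30 + (30−30)²/30 + (25−30)²/30 + (34−30)²/30
   = 0.0333 + 0.0000 + 0.8333 + 0.5333
Sum = 1.400

1.400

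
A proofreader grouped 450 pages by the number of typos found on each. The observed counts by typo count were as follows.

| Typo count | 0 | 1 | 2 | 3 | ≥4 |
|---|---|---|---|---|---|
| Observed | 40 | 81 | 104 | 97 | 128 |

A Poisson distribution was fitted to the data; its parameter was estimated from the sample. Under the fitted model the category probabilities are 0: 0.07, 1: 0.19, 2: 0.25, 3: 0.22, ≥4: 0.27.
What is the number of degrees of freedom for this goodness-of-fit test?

There are k = 5 categories and 1 parameter estimated from the data, so df = 5 − 1 − 1 = 3.

3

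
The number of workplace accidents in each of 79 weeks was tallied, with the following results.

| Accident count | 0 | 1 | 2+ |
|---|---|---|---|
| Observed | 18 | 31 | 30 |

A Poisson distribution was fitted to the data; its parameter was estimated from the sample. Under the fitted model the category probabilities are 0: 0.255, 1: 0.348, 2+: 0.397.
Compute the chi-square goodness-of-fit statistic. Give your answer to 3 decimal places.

0.735

Expected counts E_i = n·p_i: 79×0.255 = 20.145, 79×0.348 = 27.492, 79×0.397 = 31.363.
cat         O        E   (O−E)²/E
0          18   20.145     0.2284
1          31   27.492     0.4476
2+         30   31.363     0.0592
Sum = 0.735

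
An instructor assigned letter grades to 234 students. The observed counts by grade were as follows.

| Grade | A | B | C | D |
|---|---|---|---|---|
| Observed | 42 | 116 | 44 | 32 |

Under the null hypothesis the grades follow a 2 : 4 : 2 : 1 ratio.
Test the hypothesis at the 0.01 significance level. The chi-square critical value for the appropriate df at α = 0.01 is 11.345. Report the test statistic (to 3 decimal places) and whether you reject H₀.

5.923; do not reject

Ratio total = 9. Expected counts: 234×2/9 = 52, 234×4/9 = 104, 234×2/9 = 52, 234×1/9 = 26.
χ² = (42−52)²/52 + (116−104)²/104 + (44−52)²/52 + (32−26)²/26
   = 1.9231 + 1.3846 + 1.2308 + 1.3846
Sum = 5.923
df = 3. Since 5.923 < 11.345, we do not reject H₀.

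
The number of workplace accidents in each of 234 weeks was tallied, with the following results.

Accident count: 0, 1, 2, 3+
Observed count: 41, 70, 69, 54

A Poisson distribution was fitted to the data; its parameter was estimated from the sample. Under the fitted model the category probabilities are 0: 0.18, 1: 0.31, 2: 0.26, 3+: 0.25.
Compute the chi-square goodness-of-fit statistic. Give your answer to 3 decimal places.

Expected counts E_i = n·p_i: 234×0.18 = 42.12, 234×0.31 = 72.54, 234×0.26 = 60.84, 234×0.25 = 58.5.
cat         O        E   (O−E)²/E
0          41    42.12     0.0298
1          70    72.54     0.0889
2          69    60.84     1.0944
3+         54     58.5     0.3462
Sum = 1.559

1.559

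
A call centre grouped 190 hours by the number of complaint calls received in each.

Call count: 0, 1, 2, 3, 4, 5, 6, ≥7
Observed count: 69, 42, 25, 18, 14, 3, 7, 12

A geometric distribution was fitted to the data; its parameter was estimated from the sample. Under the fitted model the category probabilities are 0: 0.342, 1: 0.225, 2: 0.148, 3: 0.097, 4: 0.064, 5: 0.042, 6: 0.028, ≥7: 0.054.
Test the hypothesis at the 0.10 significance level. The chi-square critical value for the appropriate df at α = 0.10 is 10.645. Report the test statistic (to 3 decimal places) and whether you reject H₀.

Expected counts E_i = n·p_i: 190×0.342 = 64.98, 190×0.225 = 42.75, 190×0.148 = 28.12, 190×0.097 = 18.43, 190×0.064 = 12.16, 190×0.042 = 7.98, 190×0.028 = 5.32, 190×0.054 = 10.26.
0: (69 − 64.98)²/64.98 = 16.1604/64.98 = 0.2487
1: (42 − 42.75)²/42.75 = 0.5625/42.75 = 0.0132
2: (25 − 28.12)²/28.12 = 9.7344/28.12 = 0.3462
3: (18 − 18.43)²/18.43 = 0.1849/18.43 = 0.0100
4: (14 − 12.16)²/12.16 = 3.3856/12.16 = 0.2784
5: (3 − 7.98)²/7.98 = 24.8004/7.98 = 3.1078
6: (7 − 5.32)²/5.32 = 2.8224/5.32 = 0.5305
≥7: (12 − 10.26)²/10.26 = 3.0276/10.26 = 0.2951
Sum = 4.830
df = 6. Since 4.830 < 10.645, we do not reject H₀.

4.830; do not reject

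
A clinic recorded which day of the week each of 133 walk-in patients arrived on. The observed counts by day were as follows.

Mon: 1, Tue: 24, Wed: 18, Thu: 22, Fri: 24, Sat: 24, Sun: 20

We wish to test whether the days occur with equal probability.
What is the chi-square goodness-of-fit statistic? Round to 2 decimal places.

Expected count for each of the 7 categories: 133/7 = 19.
Mon: (1 − 19)²/19 = 324/19 = 17.053
Tue: (24 − 19)²/19 = 25/19 = 1.316
Wed: (18 − 19)²/19 = 1/19 = 0.053
Thu: (22 − 19)²/19 = 9/19 = 0.474
Fri: (24 − 19)²/19 = 25/19 = 1.316
Sat: (24 − 19)²/19 = 25/19 = 1.316
Sun: (20 − 19)²/19 = 1/19 = 0.053
Sum = 21.58

21.58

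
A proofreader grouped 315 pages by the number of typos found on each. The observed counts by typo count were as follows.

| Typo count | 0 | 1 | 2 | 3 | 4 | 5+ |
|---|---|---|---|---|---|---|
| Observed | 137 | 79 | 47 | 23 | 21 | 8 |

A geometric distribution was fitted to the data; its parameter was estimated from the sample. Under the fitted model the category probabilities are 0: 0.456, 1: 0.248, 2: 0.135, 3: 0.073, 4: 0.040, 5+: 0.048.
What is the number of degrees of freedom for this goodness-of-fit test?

There are k = 6 categories and 1 parameter estimated from the data, so df = 6 − 1 − 1 = 4.

4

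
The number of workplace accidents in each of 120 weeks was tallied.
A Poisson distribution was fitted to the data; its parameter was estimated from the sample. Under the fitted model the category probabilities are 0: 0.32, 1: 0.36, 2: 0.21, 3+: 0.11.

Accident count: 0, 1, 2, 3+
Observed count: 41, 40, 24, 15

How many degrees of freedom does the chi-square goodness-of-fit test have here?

There are k = 4 categories and 1 parameter estimated from the data, so df = 4 − 1 − 1 = 2.

2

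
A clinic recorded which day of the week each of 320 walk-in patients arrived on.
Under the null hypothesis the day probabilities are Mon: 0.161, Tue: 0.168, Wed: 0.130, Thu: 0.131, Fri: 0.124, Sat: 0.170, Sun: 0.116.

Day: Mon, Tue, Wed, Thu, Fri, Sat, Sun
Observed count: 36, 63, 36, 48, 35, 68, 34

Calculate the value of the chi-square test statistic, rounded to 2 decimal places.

Expected counts E_i = n·p_i: 320×0.161 = 51.52, 320×0.168 = 53.76, 320×0.130 = 41.6, 320×0.131 = 41.92, 320×0.124 = 39.68, 320×0.170 = 54.4, 320×0.116 = 37.12.
χ² = (36−51.52)²/51.52 + (63−53.76)²/53.76 + (36−41.6)²/41.6 + (48−41.92)²/41.92 + (35−39.68)²/39.68 + (68−54.4)²/54.4 + (34−37.12)²/37.12
   = 4.675 + 1.588 + 0.754 + 0.882 + 0.552 + 3.400 + 0.262
Sum = 12.11

12.11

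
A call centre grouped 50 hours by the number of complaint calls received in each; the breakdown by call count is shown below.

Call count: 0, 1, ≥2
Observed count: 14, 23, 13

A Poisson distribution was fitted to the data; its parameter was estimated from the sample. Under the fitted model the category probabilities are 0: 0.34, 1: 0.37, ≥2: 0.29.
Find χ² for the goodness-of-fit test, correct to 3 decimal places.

Expected counts E_i = n·p_i: 50×0.34 = 17, 50×0.37 = 18.5, 50×0.29 = 14.5.
cat         O        E   (O−E)²/E
0          14       17     0.5294
1          23     18.5     1.0946
≥2         13     14.5     0.1552
Sum = 1.779

1.779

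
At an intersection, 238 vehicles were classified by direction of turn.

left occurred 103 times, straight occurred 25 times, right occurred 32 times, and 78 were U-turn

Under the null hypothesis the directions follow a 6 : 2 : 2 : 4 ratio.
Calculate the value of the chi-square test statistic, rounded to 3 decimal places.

3.980

Ratio total = 14. Expected counts: 238×6/14 = 102, 238×2/14 = 34, 238×2/14 = 34, 238×4/14 = 68.
cat           O        E   (O−E)²/E
left        103      102     0.0098
straight     25       34     2.3824
right        32       34     0.1176
U-turn       78       68     1.4706
Sum = 3.980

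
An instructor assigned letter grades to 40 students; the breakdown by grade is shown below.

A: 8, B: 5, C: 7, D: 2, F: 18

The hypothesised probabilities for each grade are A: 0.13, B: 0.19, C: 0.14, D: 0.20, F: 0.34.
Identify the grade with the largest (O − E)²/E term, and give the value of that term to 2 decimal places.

Expected counts E_i = n·p_i: 40×0.13 = 5.2, 40×0.19 = 7.6, 40×0.14 = 5.6, 40×0.20 = 8, 40×0.34 = 13.6.
χ² = (8−5.2)²/5.2 + (5−7.6)²/7.6 + (7−5.6)²/5.6 + (2−8)²/8 + (18−13.6)²/13.6
   = 1.508 + 0.889 + 0.350 + 4.500 + 1.424
The largest term is for D: 4.50.

D, 4.50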